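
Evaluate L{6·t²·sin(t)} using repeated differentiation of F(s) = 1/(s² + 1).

F(s) = 1/(s² + 1). F'(s) = -2s/(s² + 1)². F''(s) = -2(1 - 3s²)/(s² + 1)³ = (6s² - 2)/(s² + 1)³. So L{t²·sin(t)} = (-1)² F''(s) = (6s² - 2)/(s² + 1)³. Then L{6·t²·sin(t)} = 6·(6s² - 2)/(s² + 1)³ = (36s² - 12)/(s² + 1)³

Final answer: (36s² - 12)/(s² + 1)³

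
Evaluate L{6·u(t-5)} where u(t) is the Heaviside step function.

L{u(t-a)} = e^(-as)/s. Here a=5, so L{u(t-5)} = e^(-5s)/s, and L{6·u(t-5)} = 6·e^(-5s)/s

Final answer: 6·e^(-5s)/s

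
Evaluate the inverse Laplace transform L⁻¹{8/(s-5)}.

L⁻¹{1/(s-a)} = e^(at), so L⁻¹{1/(s-5)} = e^(5t), and L⁻¹{8/(s-5)} = 8·e^(5t)

Final answer: 8·e^(5t)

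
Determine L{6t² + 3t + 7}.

L{6t² + 3t + 7} = 6·2/s³ + 3/s² + 7/s = 12/s³ + 3/s² + 7/s

Final answer: 12/s³ + 3/s² + 7/s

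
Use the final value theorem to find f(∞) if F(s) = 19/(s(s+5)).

f(∞) = lim_{s→0} s·19/(s(s+5)) = lim_{s→0} 19/(s+5) = 19/5 = 19/5

Final answer: 19/5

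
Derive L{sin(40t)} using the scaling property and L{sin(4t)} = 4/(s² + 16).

Using L{f(at)} = (1/a)F(s/a) with a=10: L{sin(40t)} = (1/10) · 4/((s/10)² + 16) = (1/10) · 4·100/(s² + 1600) = 40/(s² + 1600)

Final answer: 40/(s² + 1600)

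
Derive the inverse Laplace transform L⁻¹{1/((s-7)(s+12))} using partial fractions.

Decompose: A/(s-7) + B/(s+12). A = 1/19, B = -1/19. f(t) = (e^(7t) - e^(-12t))/19

Final answer: (e^(7t) - e^(-12t))/19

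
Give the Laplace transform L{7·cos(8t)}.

L{cos(ωt)} = s/(s² + ω²), so L{cos(8t)} = s/(s² + 64). Then L{7·cos(8t)} = 7·s/(s² + 64) = 7s/(s² + 64)

Final answer: 7s/(s² + 64)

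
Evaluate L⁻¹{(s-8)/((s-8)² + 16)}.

Using frequency shift: L⁻¹{(s-a)/((s-a)² + b²)} = e^(at)cos(bt). Here a=8, b=4

Final answer: e^(8t)·cos(4t)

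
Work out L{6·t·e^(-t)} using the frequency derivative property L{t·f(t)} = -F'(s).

L{e^(-t)} = 1/(s+1). By frequency derivative: L{t·e^(-t)} = -d/ds[1/(s+1)] = -(-1)/(s+1)² = 1/(s+1)². Then L{6·t·e^(-t)} = 6·1/(s+1)² = 6/(s+1)²

Final answer: 6/(s+1)²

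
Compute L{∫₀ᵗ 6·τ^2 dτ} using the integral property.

L{∫₀ᵗ f(τ)dτ} = F(s)/s with f(t) = 6t^2. F(s) = 12/s^3, so L{∫₀ᵗ 6·τ^2 dτ} = (12/s^3)/s = 12/s^4. (Check: ∫₀ᵗ 6·τ^2 dτ = 6t^3/3.)

Final answer: 12/s^4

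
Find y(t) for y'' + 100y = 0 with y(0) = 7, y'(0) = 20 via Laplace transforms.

L{y''} + 100L{y} = 0. s²Y - 7s - 20 + 100Y = 0. Y(s² + 100) = 7s + 20. Y = (7s + 20)/(s² + 100). Inverting: y(t) = 7cos(10t) + 2sin(10t)

Final answer: y(t) = 7cos(10t) + 2sin(10t)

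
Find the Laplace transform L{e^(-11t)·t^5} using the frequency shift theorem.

L{e^(at)·t^n} = n!/(s-a)^(n+1), so L{e^(-11t)·t^5} = 120/(s+11)^6

Final answer: 120/(s+11)^6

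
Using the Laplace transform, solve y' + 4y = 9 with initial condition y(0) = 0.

sY + 4Y = 9/s. Y = 9/(s(s+4)). Partial fractions: Y = 9/4/s - 9/4/(s+4)

Final answer: y(t) = 9/4(1 - e^(-4t))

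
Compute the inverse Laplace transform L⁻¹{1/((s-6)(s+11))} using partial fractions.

Decompose: A/(s-6) + B/(s+11). A = 1/17, B = -1/17. f(t) = (e^(6t) - e^(-11t))/17

Final answer: (e^(6t) - e^(-11t))/17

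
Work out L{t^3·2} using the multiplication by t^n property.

L{2} = 2/s. d^1/ds^1[1/s] = -1/s². d^2/ds^2[1/s] = 2/s^3. d^3/ds^3[1/s] = -6/s^4. So L{t^3} = (-1)^{3}·-6/s^4 = 6/s^4. Then L{t^3·2} = 2·6/s^4 = 12/s^4

Final answer: 12/s^4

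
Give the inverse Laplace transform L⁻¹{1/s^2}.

L⁻¹{n!/s^(n+1)} = t^n with n=1. So L⁻¹{1/s^2} = t

Final answer: t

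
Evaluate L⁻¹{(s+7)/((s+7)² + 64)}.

Using frequency shift: L⁻¹{(s-a)/((s-a)² + b²)} = e^(at)cos(bt). Here a=-7, b=8

Final answer: e^(-7t)·cos(8t)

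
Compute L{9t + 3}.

L{9t + 3} = 9·L{t} + 3·L{1} = 9/s² + 3/s

Final answer: 9/s² + 3/s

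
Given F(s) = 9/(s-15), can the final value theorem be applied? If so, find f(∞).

sF(s) = 9s/(s-15) has a pole at s = 15 in the right half-plane. Theorem does NOT apply (unstable system; f(t) = 9·e^(15t) grows without bound).

Final answer: Not applicable (unstable)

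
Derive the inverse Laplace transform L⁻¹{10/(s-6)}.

L⁻¹{1/(s-a)} = e^(at), so L⁻¹{1/(s-6)} = e^(6t), and L⁻¹{10/(s-6)} = 10·e^(6t)

Final answer: 10·e^(6t)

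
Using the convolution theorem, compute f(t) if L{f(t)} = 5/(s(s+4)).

5/(s(s+4)) = (5/s)·(1/(s+4)) = L{5}·L{e^(-4t)}. By convolution, f(t) = 5*e^(-4t) = ∫₀ᵗ 5·e^(-4τ) dτ = 5·(1 - e^(-4t))/4

Final answer: 5·(1 - e^(-4t))/4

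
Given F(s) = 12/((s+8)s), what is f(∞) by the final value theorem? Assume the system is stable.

f(∞) = lim_{s→0} sF(s) = lim_{s→0} 12/(s+8) = 3/2

Final answer: 3/2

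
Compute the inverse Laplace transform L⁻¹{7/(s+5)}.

L⁻¹{1/(s-a)} = e^(at), so L⁻¹{1/(s+5)} = e^(-5t), and L⁻¹{7/(s+5)} = 7·e^(-5t)

Final answer: 7·e^(-5t)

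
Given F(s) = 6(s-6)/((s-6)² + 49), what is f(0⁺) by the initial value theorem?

f(0⁺) = lim_{s→∞} sF(s) = lim_{s→∞} 6s(s-6)/((s-6)² + 49) = 6

Final answer: 6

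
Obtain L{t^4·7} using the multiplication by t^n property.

L{7} = 7/s. d^1/ds^1[1/s] = -1/s². d^2/ds^2[1/s] = 2/s^3. d^3/ds^3[1/s] = -6/s^4. d^4/ds^4[1/s] = 24/s^5. So L{t^4} = (-1)^{4}·24/s^5 = 24/s^5. Then L{t^4·7} = 7·24/s^5 = 168/s^5

Final answer: 168/s^5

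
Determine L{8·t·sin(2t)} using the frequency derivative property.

L{sin(2t)} = 2/(s² + 4). By L{t·f(t)} = -F'(s): -d/ds[2/(s² + 4)] = -(2)·(-2s)/(s² + 4)² = 4s/(s² + 4)². Then L{8·t·sin(2t)} = 8·4s/(s² + 4)² = 32s/(s² + 4)²

Final answer: 32s/(s² + 4)²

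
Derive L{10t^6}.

L{t^n} = n!/s^(n+1). So L{10t^6} = 10·6!/s^7 = 7200/s^7

Final answer: 7200/s^7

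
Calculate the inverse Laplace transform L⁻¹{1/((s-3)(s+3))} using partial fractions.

Decompose: A/(s-3) + B/(s+3). A = 1/6, B = -1/6. f(t) = (e^(3t) - e^(-3t))/6

Final answer: (e^(3t) - e^(-3t))/6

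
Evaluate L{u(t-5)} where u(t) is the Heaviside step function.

L{u(t-a)} = e^(-as)/s. Here a=5, so L{u(t-5)} = e^(-5s)/s

Final answer: e^(-5s)/s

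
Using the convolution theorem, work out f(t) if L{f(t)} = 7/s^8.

7/s^8 = (7/s)·(1/s^7) = L{7}·L{t^6/720}. By convolution, f(t) = 7*t^6/720 = ∫₀ᵗ 7·τ^6/720 dτ = 7·t^7/5040

Final answer: 7·t^7/5040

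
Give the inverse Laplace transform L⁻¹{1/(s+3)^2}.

L⁻¹{n!/(s-a)^(n+1)} = t^n·e^(at), so L⁻¹{1/(s+3)^2} = t·e^(-3t)

Final answer: t·e^(-3t)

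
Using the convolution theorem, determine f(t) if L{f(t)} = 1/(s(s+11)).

1/(s(s+11)) = (1/s)·(1/(s+11)) = L{1}·L{e^(-11t)}. By convolution, f(t) = 1*e^(-11t) = ∫₀ᵗ 1·e^(-11τ) dτ = (1 - e^(-11t))/11

Final answer: (1 - e^(-11t))/11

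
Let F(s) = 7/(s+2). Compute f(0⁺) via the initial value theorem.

f(0⁺) = lim_{s→∞} s·7/(s+2) = lim_{s→∞} 7s/(s+2) = 7

Final answer: 7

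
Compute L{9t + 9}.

L{9t + 9} = 9·L{t} + 9·L{1} = 9/s² + 9/s

Final answer: 9/s² + 9/s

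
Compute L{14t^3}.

L{t^n} = n!/s^(n+1). So L{14t^3} = 14·3!/s^4 = 84/s^4

Final answer: 84/s^4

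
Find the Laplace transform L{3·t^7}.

L{t^n} = n!/s^(n+1), so L{t^7} = 5040/s^8. Then L{3·t^7} = 3·5040/s^8 = 15120/s^8

Final answer: 15120/s^8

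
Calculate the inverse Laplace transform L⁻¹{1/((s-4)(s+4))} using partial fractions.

Decompose: A/(s-4) + B/(s+4). A = 1/8, B = -1/8. f(t) = (e^(4t) - e^(-4t))/8

Final answer: (e^(4t) - e^(-4t))/8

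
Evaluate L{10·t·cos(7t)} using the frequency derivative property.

L{cos(7t)} = s/(s² + 49). Derivative: d/ds[s/(s² + 49)] = [(s² + 49) - s·2s]/(s² + 49)² = (49 - s²)/(s² + 49)². So L{t·cos(7t)} = -F'(s) = (s² - 49)/(s² + 49)². Then L{10·t·cos(7t)} = 10·(s² - 49)/(s² + 49)²

Final answer: 10·(s² - 49)/(s² + 49)²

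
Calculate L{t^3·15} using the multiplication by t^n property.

L{15} = 15/s. d^1/ds^1[1/s] = -1/s². d^2/ds^2[1/s] = 2/s^3. d^3/ds^3[1/s] = -6/s^4. So L{t^3} = (-1)^{3}·-6/s^4 = 6/s^4. Then L{t^3·15} = 15·6/s^4 = 90/s^4

Final answer: 90/s^4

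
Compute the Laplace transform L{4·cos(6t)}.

L{cos(ωt)} = s/(s² + ω²), so L{cos(6t)} = s/(s² + 36). Then L{4·cos(6t)} = 4·s/(s² + 36) = 4s/(s² + 36)

Final answer: 4s/(s² + 36)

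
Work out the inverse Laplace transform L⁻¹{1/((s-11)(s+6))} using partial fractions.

Decompose: A/(s-11) + B/(s+6). A = 1/17, B = -1/17. f(t) = (e^(11t) - e^(-6t))/17

Final answer: (e^(11t) - e^(-6t))/17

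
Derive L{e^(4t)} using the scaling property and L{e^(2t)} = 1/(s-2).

Using L{f(at)} = (1/a)F(s/a) with a=2 and f(t) = e^(2t): L{e^(4t)} = (1/2) · 1/((s/2)-2) = (1/2) · 2/(s-4) = 1/(s-4)

Final answer: 1/(s-4)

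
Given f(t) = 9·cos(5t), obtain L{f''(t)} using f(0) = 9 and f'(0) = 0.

F(s) = 9s/(s² + 25). L{f''(t)} = s²F(s) - sf(0) - f'(0) = 9s³/(s² + 25) - 9s = (9s³ - 9s(s² + 25))/(s² + 25) = -225s/(s² + 25)

Final answer: -225s/(s² + 25)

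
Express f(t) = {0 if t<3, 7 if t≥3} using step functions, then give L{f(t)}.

f(t) = 7·u(t-3). L{u(t-3)} = e^(-3s)/s, so L{f(t)} = 7·e^(-3s)/s

Final answer: 7·e^(-3s)/s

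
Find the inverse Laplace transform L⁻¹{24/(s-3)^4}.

L⁻¹{n!/(s-a)^(n+1)} = t^n·e^(at) with n=3, a=3. So L⁻¹{6/(s-3)^4} = t^3·e^(3t), and L⁻¹{24/(s-3)^4} = (24/6)·t^3·e^(3t) = 4·t^3·e^(3t)

Final answer: 4·t^3·e^(3t)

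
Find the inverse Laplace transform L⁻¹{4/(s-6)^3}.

L⁻¹{n!/(s-a)^(n+1)} = t^n·e^(at) with n=2, a=6. So L⁻¹{2/(s-6)^3} = t^2·e^(6t), and L⁻¹{4/(s-6)^3} = (4/2)·t^2·e^(6t) = 2·t^2·e^(6t)

Final answer: 2·t^2·e^(6t)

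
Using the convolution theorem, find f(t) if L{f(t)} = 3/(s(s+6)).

3/(s(s+6)) = (3/s)·(1/(s+6)) = L{3}·L{e^(-6t)}. By convolution, f(t) = 3*e^(-6t) = ∫₀ᵗ 3·e^(-6τ) dτ = 3·(1 - e^(-6t))/6

Final answer: 3·(1 - e^(-6t))/6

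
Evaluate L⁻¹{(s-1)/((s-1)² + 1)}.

Using frequency shift: L⁻¹{(s-a)/((s-a)² + b²)} = e^(at)cos(bt). Here a=1, b=1

Final answer: e^t·cos(t)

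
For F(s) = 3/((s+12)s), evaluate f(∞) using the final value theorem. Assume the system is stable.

f(∞) = lim_{s→0} sF(s) = lim_{s→0} 3/(s+12) = 1/4

Final answer: 1/4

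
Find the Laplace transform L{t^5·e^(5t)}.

L{t^n·e^(at)} = n!/(s-a)^(n+1), so L{t^5·e^(5t)} = 120/(s-5)^6

Final answer: 120/(s-5)^6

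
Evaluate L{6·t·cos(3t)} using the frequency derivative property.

L{cos(3t)} = s/(s² + 9). Derivative: d/ds[s/(s² + 9)] = [(s² + 9) - s·2s]/(s² + 9)² = (9 - s²)/(s² + 9)². So L{t·cos(3t)} = -F'(s) = (s² - 9)/(s² + 9)². Then L{6·t·cos(3t)} = 6·(s² - 9)/(s² + 9)²

Final answer: 6·(s² - 9)/(s² + 9)²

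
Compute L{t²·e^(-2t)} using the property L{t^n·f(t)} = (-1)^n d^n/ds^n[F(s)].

L{e^(-2t)} = 1/(s+2). d/ds[1/(s+2)] = -1/(s+2)². d²/ds²[1/(s+2)] = 2/(s+2)³. So L{t²·e^(-2t)} = (-1)² · 2/(s+2)³ = 2/(s+2)³

Final answer: 2/(s+2)³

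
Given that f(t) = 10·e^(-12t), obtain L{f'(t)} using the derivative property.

f(0) = 10, F(s) = 10/(s+12). L{f'(t)} = s·F(s) - f(0) = 10s/(s+12) - 10 = (10s - 10(s+12))/(s+12) = -120/(s+12)

Final answer: -120/(s+12)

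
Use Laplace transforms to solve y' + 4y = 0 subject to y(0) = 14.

L{y'} + 4L{y} = 0. sY - 14 + 4Y = 0. Y(s+4) = 14. Y = 14/(s+4)

Final answer: y(t) = 14e^(-4t)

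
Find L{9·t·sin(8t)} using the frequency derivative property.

L{sin(8t)} = 8/(s² + 64). By L{t·f(t)} = -F'(s): -d/ds[8/(s² + 64)] = -(8)·(-2s)/(s² + 64)² = 16s/(s² + 64)². Then L{9·t·sin(8t)} = 9·16s/(s² + 64)² = 144s/(s² + 64)²

Final answer: 144s/(s² + 64)²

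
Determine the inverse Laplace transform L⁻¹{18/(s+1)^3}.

L⁻¹{n!/(s-a)^(n+1)} = t^n·e^(at) with n=2, a=-1. So L⁻¹{2/(s+1)^3} = t^2·e^(-t), and L⁻¹{18/(s+1)^3} = (18/2)·t^2·e^(-t) = 9·t^2·e^(-t)

Final answer: 9·t^2·e^(-t)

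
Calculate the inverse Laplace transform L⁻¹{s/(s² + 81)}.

L⁻¹{s/(s² + 81)} = cos(9t)

Final answer: cos(9t)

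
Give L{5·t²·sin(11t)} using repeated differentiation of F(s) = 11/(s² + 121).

F(s) = 11/(s² + 121). F'(s) = -22s/(s² + 121)². F''(s) = -22(121 - 3s²)/(s² + 121)³ = (66s² - 2662)/(s² + 121)³. So L{t²·sin(11t)} = (-1)² F''(s) = (66s² - 2662)/(s² + 121)³. Then L{5·t²·sin(11t)} = 5·(66s² - 2662)/(s² + 121)³ = (330s² - 13310)/(s² + 121)³

Final answer: (330s² - 13310)/(s² + 121)³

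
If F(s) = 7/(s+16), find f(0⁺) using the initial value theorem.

f(0⁺) = lim_{s→∞} s·7/(s+16) = lim_{s→∞} 7s/(s+16) = 7

Final answer: 7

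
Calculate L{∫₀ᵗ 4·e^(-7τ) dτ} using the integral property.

L{∫₀ᵗ f(τ)dτ} = F(s)/s with F(s) = 4/(s+7), so L{∫₀ᵗ 4·e^(-7τ) dτ} = 4/(s(s+7))

Final answer: 4/(s(s+7))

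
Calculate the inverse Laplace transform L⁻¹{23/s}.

L⁻¹{c/s} = c, so L⁻¹{23/s} = 23

Final answer: 23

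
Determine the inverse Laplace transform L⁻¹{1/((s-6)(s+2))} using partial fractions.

Decompose: A/(s-6) + B/(s+2). A = 1/8, B = -1/8. f(t) = (e^(6t) - e^(-2t))/8

Final answer: (e^(6t) - e^(-2t))/8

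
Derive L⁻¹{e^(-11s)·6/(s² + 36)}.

L⁻¹{6/(s² + 36)} = sin(6t). By the time shift theorem, L⁻¹{e^(-as)F(s)} = u(t-a)f(t-a) with a=11, so L⁻¹{e^(-11s)·6/(s² + 36)} = u(t-11)·sin(6(t-11))

Final answer: u(t-11)·sin(6(t-11))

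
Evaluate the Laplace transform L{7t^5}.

L{7t^5} = 7 · L{t^5} = 7 · 120/s^6 = 840/s^6

Final answer: 840/s^6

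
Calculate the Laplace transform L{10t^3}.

L{10t^3} = 10 · L{t^3} = 10 · 6/s^4 = 60/s^4

Final answer: 60/s^4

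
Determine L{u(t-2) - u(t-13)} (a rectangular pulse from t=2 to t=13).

L{u(t-a)} = e^(-as)/s. L{u(t-2) - u(t-13)} = (e^(-2s) - e^(-13s))/s

Final answer: (e^(-2s) - e^(-13s))/s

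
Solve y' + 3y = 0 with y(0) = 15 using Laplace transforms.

L{y'} + 3L{y} = 0. sY - 15 + 3Y = 0. Y(s+3) = 15. Y = 15/(s+3)

Final answer: y(t) = 15e^(-3t)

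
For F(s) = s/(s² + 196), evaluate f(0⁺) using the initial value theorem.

f(0⁺) = lim_{s→∞} s·s/(s² + 196) = lim_{s→∞} s²/(s² + 196) = 1

Final answer: 1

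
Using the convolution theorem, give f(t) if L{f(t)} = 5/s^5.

5/s^5 = (5/s)·(1/s^4) = L{5}·L{t^3/6}. By convolution, f(t) = 5*t^3/6 = ∫₀ᵗ 5·τ^3/6 dτ = 5·t^4/24

Final answer: 5·t^4/24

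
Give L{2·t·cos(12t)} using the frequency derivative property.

L{cos(12t)} = s/(s² + 144). Derivative: d/ds[s/(s² + 144)] = [(s² + 144) - s·2s]/(s² + 144)² = (144 - s²)/(s² + 144)². So L{t·cos(12t)} = -F'(s) = (s² - 144)/(s² + 144)². Then L{2·t·cos(12t)} = 2·(s² - 144)/(s² + 144)²

Final answer: 2·(s² - 144)/(s² + 144)²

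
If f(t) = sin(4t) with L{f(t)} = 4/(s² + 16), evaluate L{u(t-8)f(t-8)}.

Time shift theorem: L{u(t-a)f(t-a)} = e^(-as)F(s). Here a=8, F(s) = 4/(s² + 16), so L{u(t-8)f(t-8)} = e^(-8s)·4/(s² + 16)

Final answer: e^(-8s)·4/(s² + 16)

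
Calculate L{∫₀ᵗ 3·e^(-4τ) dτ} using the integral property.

L{∫₀ᵗ f(τ)dτ} = F(s)/s with F(s) = 3/(s+4), so L{∫₀ᵗ 3·e^(-4τ) dτ} = 3/(s(s+4))

Final answer: 3/(s(s+4))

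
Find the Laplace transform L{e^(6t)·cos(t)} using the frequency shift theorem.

Frequency shift: L{e^(at)f(t)} = F(s-a). L{e^(6t)·cos(t)} = (s-6)/((s-6)² + 1)

Final answer: (s-6)/((s-6)² + 1)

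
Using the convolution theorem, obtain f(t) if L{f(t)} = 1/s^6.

1/s^6 = (1/s)·(1/s^5) = L{1}·L{t^4/24}. By convolution, f(t) = 1*t^4/24 = ∫₀ᵗ 1·τ^4/24 dτ = t^5/120

Final answer: t^5/120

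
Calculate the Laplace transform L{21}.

L{21} = 21 · L{1} = 21/s

Final answer: 21/s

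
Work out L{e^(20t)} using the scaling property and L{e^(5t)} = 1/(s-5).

Using L{f(at)} = (1/a)F(s/a) with a=4 and f(t) = e^(5t): L{e^(20t)} = (1/4) · 1/((s/4)-5) = (1/4) · 4/(s-20) = 1/(s-20)

Final answer: 1/(s-20)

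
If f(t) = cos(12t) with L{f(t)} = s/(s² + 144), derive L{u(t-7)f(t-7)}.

Time shift theorem: L{u(t-a)f(t-a)} = e^(-as)F(s). Here a=7, F(s) = s/(s² + 144), so L{u(t-7)f(t-7)} = e^(-7s)·s/(s² + 144)

Final answer: e^(-7s)·s/(s² + 144)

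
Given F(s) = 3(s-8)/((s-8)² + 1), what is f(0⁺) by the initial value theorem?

f(0⁺) = lim_{s→∞} sF(s) = lim_{s→∞} 3s(s-8)/((s-8)² + 1) = 3

Final answer: 3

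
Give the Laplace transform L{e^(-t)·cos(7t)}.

L{e^(at)·cos(ωt)} = (s-a)/((s-a)² + ω²), so L{e^(-t)·cos(7t)} = (s+1)/((s+1)² + 49)

Final answer: (s+1)/((s+1)² + 49)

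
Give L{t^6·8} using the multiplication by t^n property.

L{8} = 8/s. d^1/ds^1[1/s] = -1/s². d^2/ds^2[1/s] = 2/s^3. d^3/ds^3[1/s] = -6/s^4. d^4/ds^4[1/s] = 24/s^5. d^5/ds^5[1/s] = -120/s^6. d^6/ds^6[1/s] = 720/s^7. So L{t^6} = (-1)^{6}·720/s^7 = 720/s^7. Then L{t^6·8} = 8·720/s^7 = 5760/s^7

Final answer: 5760/s^7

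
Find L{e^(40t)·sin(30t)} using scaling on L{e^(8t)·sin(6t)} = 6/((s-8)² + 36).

Scaling with a=5: L{e^(40t)·sin(30t)} = (1/5) · 6/((s/5-8)² + 36). Simplifying: 30/((s-40)² + 900)

Final answer: 30/((s-40)² + 900)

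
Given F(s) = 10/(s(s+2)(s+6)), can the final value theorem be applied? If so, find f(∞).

Poles of sF(s) = 10/((s+2)(s+6)) are at s = -2 and s = -6, both in the left half-plane. Theorem applies. f(∞) = lim_{s→0} sF(s) = 10/(2·6) = 5/6

Final answer: 5/6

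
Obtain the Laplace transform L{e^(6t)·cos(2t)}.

L{e^(at)·cos(ωt)} = (s-a)/((s-a)² + ω²), so L{e^(6t)·cos(2t)} = (s-6)/((s-6)² + 4)

Final answer: (s-6)/((s-6)² + 4)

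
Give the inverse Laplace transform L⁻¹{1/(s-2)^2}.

L⁻¹{n!/(s-a)^(n+1)} = t^n·e^(at), so L⁻¹{1/(s-2)^2} = t·e^(2t)

Final answer: t·e^(2t)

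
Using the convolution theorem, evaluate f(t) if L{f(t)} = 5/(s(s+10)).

5/(s(s+10)) = (5/s)·(1/(s+10)) = L{5}·L{e^(-10t)}. By convolution, f(t) = 5*e^(-10t) = ∫₀ᵗ 5·e^(-10τ) dτ = 5·(1 - e^(-10t))/10

Final answer: 5·(1 - e^(-10t))/10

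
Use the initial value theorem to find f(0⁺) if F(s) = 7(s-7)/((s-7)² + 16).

f(0⁺) = lim_{s→∞} sF(s) = lim_{s→∞} 7s(s-7)/((s-7)² + 16) = 7

Final answer: 7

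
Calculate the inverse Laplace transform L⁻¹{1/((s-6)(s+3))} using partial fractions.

Decompose: A/(s-6) + B/(s+3). A = 1/9, B = -1/9. f(t) = (e^(6t) - e^(-3t))/9

Final answer: (e^(6t) - e^(-3t))/9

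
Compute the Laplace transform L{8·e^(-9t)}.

L{e^(at)} = 1/(s-a), so L{e^(-9t)} = 1/(s+9). Then L{8·e^(-9t)} = 8/(s+9)

Final answer: 8/(s+9)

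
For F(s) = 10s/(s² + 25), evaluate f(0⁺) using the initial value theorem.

f(0⁺) = lim_{s→∞} s·10s/(s² + 25) = lim_{s→∞} 10s²/(s² + 25) = 10

Final answer: 10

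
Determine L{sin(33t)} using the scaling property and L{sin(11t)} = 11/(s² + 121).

Using L{f(at)} = (1/a)F(s/a) with a=3: L{sin(33t)} = (1/3) · 11/((s/3)² + 121) = (1/3) · 11·9/(s² + 1089) = 33/(s² + 1089)

Final answer: 33/(s² + 1089)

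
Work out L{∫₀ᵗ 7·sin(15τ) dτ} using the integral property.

L{∫₀ᵗ f(τ)dτ} = F(s)/s with F(s) = 105/(s² + 225), so the result is (105/(s² + 225))/s = 105/(s(s² + 225))

Final answer: 105/(s(s² + 225))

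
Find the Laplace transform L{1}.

L{1} = 1 · L{1} = 1/s

Final answer: 1/s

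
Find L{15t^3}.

L{t^n} = n!/s^(n+1). So L{15t^3} = 15·3!/s^4 = 90/s^4

Final answer: 90/s^4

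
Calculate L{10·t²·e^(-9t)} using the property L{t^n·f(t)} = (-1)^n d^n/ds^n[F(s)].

L{e^(-9t)} = 1/(s+9). d/ds[1/(s+9)] = -1/(s+9)². d²/ds²[1/(s+9)] = 2/(s+9)³. So L{t²·e^(-9t)} = (-1)² · 2/(s+9)³ = 2/(s+9)³. Then L{10·t²·e^(-9t)} = 10·2/(s+9)³ = 20/(s+9)³

Final answer: 20/(s+9)³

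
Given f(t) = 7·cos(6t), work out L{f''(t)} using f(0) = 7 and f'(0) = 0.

F(s) = 7s/(s² + 36). L{f''(t)} = s²F(s) - sf(0) - f'(0) = 7s³/(s² + 36) - 7s = (7s³ - 7s(s² + 36))/(s² + 36) = -252s/(s² + 36)

Final answer: -252s/(s² + 36)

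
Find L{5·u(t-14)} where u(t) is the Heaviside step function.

L{u(t-a)} = e^(-as)/s. Here a=14, so L{u(t-14)} = e^(-14s)/s, and L{5·u(t-14)} = 5·e^(-14s)/s

Final answer: 5·e^(-14s)/s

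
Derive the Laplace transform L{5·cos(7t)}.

L{cos(ωt)} = s/(s² + ω²), so L{cos(7t)} = s/(s² + 49). Then L{5·cos(7t)} = 5·s/(s² + 49) = 5s/(s² + 49)

Final answer: 5s/(s² + 49)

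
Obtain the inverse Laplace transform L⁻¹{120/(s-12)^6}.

L⁻¹{n!/(s-a)^(n+1)} = t^n·e^(at), so L⁻¹{120/(s-12)^6} = t^5·e^(12t)

Final answer: t^5·e^(12t)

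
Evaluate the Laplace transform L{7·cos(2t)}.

L{cos(ωt)} = s/(s² + ω²), so L{cos(2t)} = s/(s² + 4). Then L{7·cos(2t)} = 7·s/(s² + 4) = 7s/(s² + 4)

Final answer: 7s/(s² + 4)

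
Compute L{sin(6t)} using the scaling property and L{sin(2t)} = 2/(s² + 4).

Using L{f(at)} = (1/a)F(s/a) with a=3: L{sin(6t)} = (1/3) · 2/((s/3)² + 4) = (1/3) · 2·9/(s² + 36) = 6/(s² + 36)

Final answer: 6/(s² + 36)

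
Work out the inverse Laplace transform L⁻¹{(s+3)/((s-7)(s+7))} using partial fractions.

Using partial fractions, f(t) = (10e^(7t) + 4e^(-7t))/14

Final answer: (10e^(7t) + 4e^(-7t))/14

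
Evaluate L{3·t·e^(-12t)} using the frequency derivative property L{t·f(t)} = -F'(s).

L{e^(-12t)} = 1/(s+12). By frequency derivative: L{t·e^(-12t)} = -d/ds[1/(s+12)] = -(-1)/(s+12)² = 1/(s+12)². Then L{3·t·e^(-12t)} = 3·1/(s+12)² = 3/(s+12)²

Final answer: 3/(s+12)²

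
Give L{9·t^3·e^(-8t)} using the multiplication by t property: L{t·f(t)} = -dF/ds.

Using L{t^n·e^(at)} = n!/(s-a)^(n+1), L{t^3·e^(-8t)} = 6/(s+8)^4, so L{9·t^3·e^(-8t)} = 9·6/(s+8)^4 = 54/(s+8)^4

Final answer: 54/(s+8)^4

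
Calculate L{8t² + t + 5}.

L{8t² + t + 5} = 8·2/s³ + 1/s² + 5/s = 16/s³ + 1/s² + 5/s

Final answer: 16/s³ + 1/s² + 5/s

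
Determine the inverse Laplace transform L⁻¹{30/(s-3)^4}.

L⁻¹{n!/(s-a)^(n+1)} = t^n·e^(at) with n=3, a=3. So L⁻¹{6/(s-3)^4} = t^3·e^(3t), and L⁻¹{30/(s-3)^4} = (30/6)·t^3·e^(3t) = 5·t^3·e^(3t)

Final answer: 5·t^3·e^(3t)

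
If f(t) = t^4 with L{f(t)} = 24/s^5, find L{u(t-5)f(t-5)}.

Time shift theorem: L{u(t-a)f(t-a)} = e^(-as)F(s). Here a=5, F(s) = 24/s^5, so L{u(t-5)f(t-5)} = e^(-5s)·24/s^5

Final answer: e^(-5s)·24/s^5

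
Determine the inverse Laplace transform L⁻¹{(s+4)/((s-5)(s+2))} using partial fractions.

Using partial fractions, f(t) = (9e^(5t) - 2e^(-2t))/7

Final answer: (9e^(5t) - 2e^(-2t))/7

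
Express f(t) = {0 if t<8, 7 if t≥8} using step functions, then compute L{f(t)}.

f(t) = 7·u(t-8). L{u(t-8)} = e^(-8s)/s, so L{f(t)} = 7·e^(-8s)/s

Final answer: 7·e^(-8s)/s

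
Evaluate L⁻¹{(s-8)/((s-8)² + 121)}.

Using frequency shift: L⁻¹{(s-a)/((s-a)² + b²)} = e^(at)cos(bt). Here a=8, b=11

Final answer: e^(8t)·cos(11t)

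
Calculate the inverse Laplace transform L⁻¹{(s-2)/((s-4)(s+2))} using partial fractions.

Using partial fractions, f(t) = (2e^(4t) + 4e^(-2t))/6

Final answer: (2e^(4t) + 4e^(-2t))/6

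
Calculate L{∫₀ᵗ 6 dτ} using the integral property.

L{∫₀ᵗ f(τ)dτ} = F(s)/s with f(t) = 6. F(s) = 6/s, so L{∫₀ᵗ 6 dτ} = (6/s)/s = 6/s². (Check: ∫₀ᵗ 6 dτ = 6t.)

Final answer: 6/s²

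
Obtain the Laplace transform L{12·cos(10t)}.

L{cos(ωt)} = s/(s² + ω²), so L{cos(10t)} = s/(s² + 100). Then L{12·cos(10t)} = 12·s/(s² + 100) = 12s/(s² + 100)

Final answer: 12s/(s² + 100)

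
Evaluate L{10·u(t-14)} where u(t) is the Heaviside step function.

L{u(t-a)} = e^(-as)/s. Here a=14, so L{u(t-14)} = e^(-14s)/s, and L{10·u(t-14)} = 10·e^(-14s)/s

Final answer: 10·e^(-14s)/s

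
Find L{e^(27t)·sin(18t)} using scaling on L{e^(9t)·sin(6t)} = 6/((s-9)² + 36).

Scaling with a=3: L{e^(27t)·sin(18t)} = (1/3) · 6/((s/3-9)² + 36). Simplifying: 18/((s-27)² + 324)

Final answer: 18/((s-27)² + 324)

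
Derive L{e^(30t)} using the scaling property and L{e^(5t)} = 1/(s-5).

Using L{f(at)} = (1/a)F(s/a) with a=6 and f(t) = e^(5t): L{e^(30t)} = (1/6) · 1/((s/6)-5) = (1/6) · 6/(s-30) = 1/(s-30)

Final answer: 1/(s-30)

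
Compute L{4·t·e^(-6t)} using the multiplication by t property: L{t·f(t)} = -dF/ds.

Using L{t^n·e^(at)} = n!/(s-a)^(n+1), L{t·e^(-6t)} = 1/(s+6)^2, so L{4·t·e^(-6t)} = 4·1/(s+6)^2 = 4/(s+6)^2

Final answer: 4/(s+6)^2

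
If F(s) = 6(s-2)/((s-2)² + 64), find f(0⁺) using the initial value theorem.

f(0⁺) = lim_{s→∞} sF(s) = lim_{s→∞} 6s(s-2)/((s-2)² + 64) = 6

Final answer: 6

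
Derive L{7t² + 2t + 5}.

L{7t² + 2t + 5} = 7·2/s³ + 2/s² + 5/s = 14/s³ + 2/s² + 5/s

Final answer: 14/s³ + 2/s² + 5/s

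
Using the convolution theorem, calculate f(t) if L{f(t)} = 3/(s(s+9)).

3/(s(s+9)) = (3/s)·(1/(s+9)) = L{3}·L{e^(-9t)}. By convolution, f(t) = 3*e^(-9t) = ∫₀ᵗ 3·e^(-9τ) dτ = 3·(1 - e^(-9t))/9

Final answer: 3·(1 - e^(-9t))/9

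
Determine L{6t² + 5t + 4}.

L{6t² + 5t + 4} = 6·2/s³ + 5/s² + 4/s = 12/s³ + 5/s² + 4/s

Final answer: 12/s³ + 5/s² + 4/s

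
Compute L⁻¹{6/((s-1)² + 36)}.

Form: b/((s-a)² + b²) → e^(at)sin(bt). With a=1, b=6

Final answer: e^t·sin(6t)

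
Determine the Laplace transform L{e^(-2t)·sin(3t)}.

L{e^(at)·sin(ωt)} = ω/((s-a)² + ω²), so L{e^(-2t)·sin(3t)} = 3/((s+2)² + 9)

Final answer: 3/((s+2)² + 9)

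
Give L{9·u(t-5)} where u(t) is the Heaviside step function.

L{u(t-a)} = e^(-as)/s. Here a=5, so L{u(t-5)} = e^(-5s)/s, and L{9·u(t-5)} = 9·e^(-5s)/s

Final answer: 9·e^(-5s)/s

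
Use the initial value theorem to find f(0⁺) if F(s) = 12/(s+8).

f(0⁺) = lim_{s→∞} s·12/(s+8) = lim_{s→∞} 12s/(s+8) = 12

Final answer: 12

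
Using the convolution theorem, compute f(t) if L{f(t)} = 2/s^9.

2/s^9 = (2/s)·(1/s^8) = L{2}·L{t^7/5040}. By convolution, f(t) = 2*t^7/5040 = ∫₀ᵗ 2·τ^7/5040 dτ = 2·t^8/40320

Final answer: 2·t^8/40320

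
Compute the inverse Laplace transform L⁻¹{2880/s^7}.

L⁻¹{n!/s^(n+1)} = t^n with n=6. So L⁻¹{720/s^7} = t^6, and L⁻¹{2880/s^7} = (2880/720)·t^6 = 4·t^6

Final answer: 4·t^6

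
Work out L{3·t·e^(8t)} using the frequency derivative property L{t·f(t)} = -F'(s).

L{e^(8t)} = 1/(s-8). By frequency derivative: L{t·e^(8t)} = -d/ds[1/(s-8)] = -(-1)/(s-8)² = 1/(s-8)². Then L{3·t·e^(8t)} = 3·1/(s-8)² = 3/(s-8)²

Final answer: 3/(s-8)²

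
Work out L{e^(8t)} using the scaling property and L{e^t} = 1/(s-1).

Using L{f(at)} = (1/a)F(s/a) with a=8 and f(t) = e^t: L{e^(8t)} = (1/8) · 1/((s/8)-1) = (1/8) · 8/(s-8) = 1/(s-8)

Final answer: 1/(s-8)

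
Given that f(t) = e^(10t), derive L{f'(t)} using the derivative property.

f(0) = 1, F(s) = 1/(s-10). L{f'(t)} = s·F(s) - f(0) = s/(s-10) - 1 = (s - (s-10))/(s-10) = 10/(s-10)

Final answer: 10/(s-10)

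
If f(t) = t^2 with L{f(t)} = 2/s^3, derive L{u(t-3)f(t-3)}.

Time shift theorem: L{u(t-a)f(t-a)} = e^(-as)F(s). Here a=3, F(s) = 2/s^3, so L{u(t-3)f(t-3)} = e^(-3s)·2/s^3

Final answer: e^(-3s)·2/s^3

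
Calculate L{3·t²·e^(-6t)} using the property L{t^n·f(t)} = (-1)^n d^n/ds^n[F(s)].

L{e^(-6t)} = 1/(s+6). d/ds[1/(s+6)] = -1/(s+6)². d²/ds²[1/(s+6)] = 2/(s+6)³. So L{t²·e^(-6t)} = (-1)² · 2/(s+6)³ = 2/(s+6)³. Then L{3·t²·e^(-6t)} = 3·2/(s+6)³ = 6/(s+6)³

Final answer: 6/(s+6)³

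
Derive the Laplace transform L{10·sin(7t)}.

L{sin(ωt)} = ω/(s² + ω²), so L{sin(7t)} = 7/(s² + 49). Then L{10·sin(7t)} = 10·7/(s² + 49) = 70/(s² + 49)

Final answer: 70/(s² + 49)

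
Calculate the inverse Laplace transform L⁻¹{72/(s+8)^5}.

L⁻¹{n!/(s-a)^(n+1)} = t^n·e^(at) with n=4, a=-8. So L⁻¹{24/(s+8)^5} = t^4·e^(-8t), and L⁻¹{72/(s+8)^5} = (72/24)·t^4·e^(-8t) = 3·t^4·e^(-8t)

Final answer: 3·t^4·e^(-8t)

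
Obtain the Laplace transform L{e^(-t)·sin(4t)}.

L{e^(at)·sin(ωt)} = ω/((s-a)² + ω²), so L{e^(-t)·sin(4t)} = 4/((s+1)² + 16)

Final answer: 4/((s+1)² + 16)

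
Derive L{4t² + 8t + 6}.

L{4t² + 8t + 6} = 4·2/s³ + 8/s² + 6/s = 8/s³ + 8/s² + 6/s

Final answer: 8/s³ + 8/s² + 6/s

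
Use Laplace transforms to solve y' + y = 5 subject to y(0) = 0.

sY + Y = 5/s. Y = 5/(s(s+1)). Partial fractions: Y = 5/s - 5/(s+1)

Final answer: y(t) = 5(1 - e^(-t))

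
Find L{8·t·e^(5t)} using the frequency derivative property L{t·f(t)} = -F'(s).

L{e^(5t)} = 1/(s-5). By frequency derivative: L{t·e^(5t)} = -d/ds[1/(s-5)] = -(-1)/(s-5)² = 1/(s-5)². Then L{8·t·e^(5t)} = 8·1/(s-5)² = 8/(s-5)²

Final answer: 8/(s-5)²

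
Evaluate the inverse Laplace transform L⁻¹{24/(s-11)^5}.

L⁻¹{n!/(s-a)^(n+1)} = t^n·e^(at), so L⁻¹{24/(s-11)^5} = t^4·e^(11t)

Final answer: t^4·e^(11t)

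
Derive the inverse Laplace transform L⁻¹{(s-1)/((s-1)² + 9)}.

Using frequency shift, L⁻¹{(s-1)/((s-1)² + 9)} = e^t·cos(3t)

Final answer: e^t·cos(3t)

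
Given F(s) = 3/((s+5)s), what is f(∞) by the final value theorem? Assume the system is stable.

f(∞) = lim_{s→0} sF(s) = lim_{s→0} 3/(s+5) = 3/5

Final answer: 3/5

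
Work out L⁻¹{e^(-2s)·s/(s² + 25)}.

L⁻¹{s/(s² + 25)} = cos(5t). By the time shift theorem, L⁻¹{e^(-as)F(s)} = u(t-a)f(t-a) with a=2, so L⁻¹{e^(-2s)·s/(s² + 25)} = u(t-2)·cos(5(t-2))

Final answer: u(t-2)·cos(5(t-2))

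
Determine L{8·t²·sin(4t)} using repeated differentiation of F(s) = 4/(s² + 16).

F(s) = 4/(s² + 16). F'(s) = -8s/(s² + 16)². F''(s) = -8(16 - 3s²)/(s² + 16)³ = (24s² - 128)/(s² + 16)³. So L{t²·sin(4t)} = (-1)² F''(s) = (24s² - 128)/(s² + 16)³. Then L{8·t²·sin(4t)} = 8·(24s² - 128)/(s² + 16)³ = (192s² - 1024)/(s² + 16)³

Final answer: (192s² - 1024)/(s² + 16)³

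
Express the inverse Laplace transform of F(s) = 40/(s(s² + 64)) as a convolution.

40/(s(s² + 64)) = (1/s)·(40/(s² + 64)) = L{1}·L{5·sin(8t)}. So f(t) = 1*(5·sin(8t)) = ∫₀ᵗ 5·sin(8τ) dτ

Final answer: ∫₀ᵗ 5·sin(8τ) dτ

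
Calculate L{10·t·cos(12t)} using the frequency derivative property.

L{cos(12t)} = s/(s² + 144). Derivative: d/ds[s/(s² + 144)] = [(s² + 144) - s·2s]/(s² + 144)² = (144 - s²)/(s² + 144)². So L{t·cos(12t)} = -F'(s) = (s² - 144)/(s² + 144)². Then L{10·t·cos(12t)} = 10·(s² - 144)/(s² + 144)²

Final answer: 10·(s² - 144)/(s² + 144)²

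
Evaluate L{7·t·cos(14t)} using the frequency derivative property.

L{cos(14t)} = s/(s² + 196). Derivative: d/ds[s/(s² + 196)] = [(s² + 196) - s·2s]/(s² + 196)² = (196 - s²)/(s² + 196)². So L{t·cos(14t)} = -F'(s) = (s² - 196)/(s² + 196)². Then L{7·t·cos(14t)} = 7·(s² - 196)/(s² + 196)²

Final answer: 7·(s² - 196)/(s² + 196)²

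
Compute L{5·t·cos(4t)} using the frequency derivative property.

L{cos(4t)} = s/(s² + 16). Derivative: d/ds[s/(s² + 16)] = [(s² + 16) - s·2s]/(s² + 16)² = (16 - s²)/(s² + 16)². So L{t·cos(4t)} = -F'(s) = (s² - 16)/(s² + 16)². Then L{5·t·cos(4t)} = 5·(s² - 16)/(s² + 16)²

Final answer: 5·(s² - 16)/(s² + 16)²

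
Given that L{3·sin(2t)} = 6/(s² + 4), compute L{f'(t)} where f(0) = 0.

L{f'(t)} = s·F(s) - f(0) = s·6/(s² + 4) - 0 = 6s/(s² + 4)

Final answer: 6s/(s² + 4)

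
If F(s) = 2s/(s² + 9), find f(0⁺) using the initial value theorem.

f(0⁺) = lim_{s→∞} s·2s/(s² + 9) = lim_{s→∞} 2s²/(s² + 9) = 2

Final answer: 2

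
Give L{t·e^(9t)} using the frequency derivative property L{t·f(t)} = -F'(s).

L{e^(9t)} = 1/(s-9). By frequency derivative: L{t·e^(9t)} = -d/ds[1/(s-9)] = -(-1)/(s-9)² = 1/(s-9)²

Final answer: 1/(s-9)²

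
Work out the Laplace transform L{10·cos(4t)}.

L{cos(ωt)} = s/(s² + ω²), so L{cos(4t)} = s/(s² + 16). Then L{10·cos(4t)} = 10·s/(s² + 16) = 10s/(s² + 16)

Final answer: 10s/(s² + 16)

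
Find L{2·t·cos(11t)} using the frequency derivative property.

L{cos(11t)} = s/(s² + 121). Derivative: d/ds[s/(s² + 121)] = [(s² + 121) - s·2s]/(s² + 121)² = (121 - s²)/(s² + 121)². So L{t·cos(11t)} = -F'(s) = (s² - 121)/(s² + 121)². Then L{2·t·cos(11t)} = 2·(s² - 121)/(s² + 121)²

Final answer: 2·(s² - 121)/(s² + 121)²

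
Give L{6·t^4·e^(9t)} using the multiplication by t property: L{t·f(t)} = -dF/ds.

Using L{t^n·e^(at)} = n!/(s-a)^(n+1), L{t^4·e^(9t)} = 24/(s-9)^5, so L{6·t^4·e^(9t)} = 6·24/(s-9)^5 = 144/(s-9)^5

Final answer: 144/(s-9)^5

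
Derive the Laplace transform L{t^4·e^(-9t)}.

L{t^n·e^(at)} = n!/(s-a)^(n+1), so L{t^4·e^(-9t)} = 24/(s+9)^5

Final answer: 24/(s+9)^5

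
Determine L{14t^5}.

L{t^n} = n!/s^(n+1). So L{14t^5} = 14·5!/s^6 = 1680/s^6

Final answer: 1680/s^6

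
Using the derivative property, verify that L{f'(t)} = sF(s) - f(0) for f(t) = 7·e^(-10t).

f'(t) = -70e^(-10t). Direct: L{f'(t)} = -70/(s+10). Property: s·7/(s+10) - 7 = (7s - 7(s+10))/(s+10) = -70/(s+10). ✓

Final answer: -70/(s+10)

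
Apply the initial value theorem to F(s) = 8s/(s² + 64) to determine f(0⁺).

f(0⁺) = lim_{s→∞} s·8s/(s² + 64) = lim_{s→∞} 8s²/(s² + 64) = 8

Final answer: 8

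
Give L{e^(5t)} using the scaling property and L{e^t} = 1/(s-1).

Using L{f(at)} = (1/a)F(s/a) with a=5 and f(t) = e^t: L{e^(5t)} = (1/5) · 1/((s/5)-1) = (1/5) · 5/(s-5) = 1/(s-5)

Final answer: 1/(s-5)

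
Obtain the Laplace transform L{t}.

L{t^n} = n!/s^(n+1), so L{t} = 1/s^2

Final answer: 1/s^2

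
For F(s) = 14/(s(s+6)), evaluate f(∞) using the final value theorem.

f(∞) = lim_{s→0} s·14/(s(s+6)) = lim_{s→0} 14/(s+6) = 14/6 = 7/3

Final answer: 7/3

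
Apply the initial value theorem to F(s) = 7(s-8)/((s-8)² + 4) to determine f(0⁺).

f(0⁺) = lim_{s→∞} sF(s) = lim_{s→∞} 7s(s-8)/((s-8)² + 4) = 7

Final answer: 7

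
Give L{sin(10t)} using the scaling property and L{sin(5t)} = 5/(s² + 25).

Using L{f(at)} = (1/a)F(s/a) with a=2: L{sin(10t)} = (1/2) · 5/((s/2)² + 25) = (1/2) · 5·4/(s² + 100) = 10/(s² + 100)

Final answer: 10/(s² + 100)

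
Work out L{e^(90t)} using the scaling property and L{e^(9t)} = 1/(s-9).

Using L{f(at)} = (1/a)F(s/a) with a=10 and f(t) = e^(9t): L{e^(90t)} = (1/10) · 1/((s/10)-9) = (1/10) · 10/(s-90) = 1/(s-90)

Final answer: 1/(s-90)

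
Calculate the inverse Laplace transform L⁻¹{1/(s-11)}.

L⁻¹{1/(s-a)} = e^(at), so L⁻¹{1/(s-11)} = e^(11t)

Final answer: e^(11t)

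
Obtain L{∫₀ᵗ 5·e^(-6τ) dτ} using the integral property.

L{∫₀ᵗ f(τ)dτ} = F(s)/s with F(s) = 5/(s+6), so L{∫₀ᵗ 5·e^(-6τ) dτ} = 5/(s(s+6))

Final answer: 5/(s(s+6))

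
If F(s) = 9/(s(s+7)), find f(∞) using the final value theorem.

f(∞) = lim_{s→0} s·9/(s(s+7)) = lim_{s→0} 9/(s+7) = 9/7 = 9/7

Final answer: 9/7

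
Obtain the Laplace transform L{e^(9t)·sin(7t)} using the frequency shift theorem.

Frequency shift: L{e^(at)f(t)} = F(s-a). L{e^(9t)·sin(7t)} = 7/((s-9)² + 49)

Final answer: 7/((s-9)² + 49)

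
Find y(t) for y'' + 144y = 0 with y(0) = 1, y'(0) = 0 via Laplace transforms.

L{y''} + 144L{y} = 0. s²Y - s - 0 + 144Y = 0. Y(s² + 144) = s. Y = (s)/(s² + 144). Inverting: y(t) = cos(12t)

Final answer: y(t) = cos(12t)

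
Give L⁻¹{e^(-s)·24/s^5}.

L⁻¹{24/s^5} = t^4. By the time shift theorem, L⁻¹{e^(-as)F(s)} = u(t-a)f(t-a) with a=1, so L⁻¹{e^(-s)·24/s^5} = u(t-1)·(t-1)^4

Final answer: u(t-1)·(t-1)^4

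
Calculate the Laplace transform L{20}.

L{20} = 20 · L{1} = 20/s

Final answer: 20/s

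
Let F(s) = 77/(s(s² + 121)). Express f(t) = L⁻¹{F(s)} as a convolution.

77/(s(s² + 121)) = (1/s)·(77/(s² + 121)) = L{1}·L{7·sin(11t)}. So f(t) = 1*(7·sin(11t)) = ∫₀ᵗ 7·sin(11τ) dτ

Final answer: ∫₀ᵗ 7·sin(11τ) dτ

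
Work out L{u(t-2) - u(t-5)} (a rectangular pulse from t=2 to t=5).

L{u(t-a)} = e^(-as)/s. L{u(t-2) - u(t-5)} = (e^(-2s) - e^(-5s))/s

Final answer: (e^(-2s) - e^(-5s))/s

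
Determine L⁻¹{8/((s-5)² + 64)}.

Form: b/((s-a)² + b²) → e^(at)sin(bt). With a=5, b=8

Final answer: e^(5t)·sin(8t)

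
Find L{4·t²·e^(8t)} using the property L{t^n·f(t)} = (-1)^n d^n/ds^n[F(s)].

L{e^(8t)} = 1/(s-8). d/ds[1/(s-8)] = -1/(s-8)². d²/ds²[1/(s-8)] = 2/(s-8)³. So L{t²·e^(8t)} = (-1)² · 2/(s-8)³ = 2/(s-8)³. Then L{4·t²·e^(8t)} = 4·2/(s-8)³ = 8/(s-8)³

Final answer: 8/(s-8)³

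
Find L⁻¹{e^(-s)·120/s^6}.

L⁻¹{120/s^6} = t^5. By the time shift theorem, L⁻¹{e^(-as)F(s)} = u(t-a)f(t-a) with a=1, so L⁻¹{e^(-s)·120/s^6} = u(t-1)·(t-1)^5

Final answer: u(t-1)·(t-1)^5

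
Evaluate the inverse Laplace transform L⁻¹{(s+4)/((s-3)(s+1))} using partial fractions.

Using partial fractions, f(t) = (7e^(3t) - 3e^(-t))/4

Final answer: (7e^(3t) - 3e^(-t))/4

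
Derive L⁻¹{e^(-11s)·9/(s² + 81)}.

L⁻¹{9/(s² + 81)} = sin(9t). By the time shift theorem, L⁻¹{e^(-as)F(s)} = u(t-a)f(t-a) with a=11, so L⁻¹{e^(-11s)·9/(s² + 81)} = u(t-11)·sin(9(t-11))

Final answer: u(t-11)·sin(9(t-11))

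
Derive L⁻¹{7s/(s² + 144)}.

This is the form c·s/(s² + a²) with a = 12, c = 7. L⁻¹ = 7·cos(12t)

Final answer: 7·cos(12t)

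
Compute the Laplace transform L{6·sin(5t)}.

L{sin(ωt)} = ω/(s² + ω²), so L{sin(5t)} = 5/(s² + 25). Then L{6·sin(5t)} = 6·5/(s² + 25) = 30/(s² + 25)

Final answer: 30/(s² + 25)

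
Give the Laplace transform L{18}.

L{18} = 18 · L{1} = 18/s

Final answer: 18/s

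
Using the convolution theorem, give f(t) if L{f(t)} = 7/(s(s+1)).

7/(s(s+1)) = (7/s)·(1/(s+1)) = L{7}·L{e^(-t)}. By convolution, f(t) = 7*e^(-t) = ∫₀ᵗ 7·e^(-τ) dτ = 7·(1 - e^(-t))/1

Final answer: 7·(1 - e^(-t))/1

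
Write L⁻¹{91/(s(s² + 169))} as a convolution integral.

91/(s(s² + 169)) = (1/s)·(91/(s² + 169)) = L{1}·L{7·sin(13t)}. So f(t) = 1*(7·sin(13t)) = ∫₀ᵗ 7·sin(13τ) dτ

Final answer: ∫₀ᵗ 7·sin(13τ) dτ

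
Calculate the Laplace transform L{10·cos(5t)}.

L{cos(ωt)} = s/(s² + ω²), so L{cos(5t)} = s/(s² + 25). Then L{10·cos(5t)} = 10·s/(s² + 25) = 10s/(s² + 25)

Final answer: 10s/(s² + 25)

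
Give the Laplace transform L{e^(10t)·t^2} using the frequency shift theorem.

L{e^(at)·t^n} = n!/(s-a)^(n+1), so L{e^(10t)·t^2} = 2/(s-10)^3

Final answer: 2/(s-10)^3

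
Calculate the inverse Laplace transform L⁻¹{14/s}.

L⁻¹{c/s} = c, so L⁻¹{14/s} = 14

Final answer: 14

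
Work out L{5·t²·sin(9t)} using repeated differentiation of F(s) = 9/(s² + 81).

F(s) = 9/(s² + 81). F'(s) = -18s/(s² + 81)². F''(s) = -18(81 - 3s²)/(s² + 81)³ = (54s² - 1458)/(s² + 81)³. So L{t²·sin(9t)} = (-1)² F''(s) = (54s² - 1458)/(s² + 81)³. Then L{5·t²·sin(9t)} = 5·(54s² - 1458)/(s² + 81)³ = (270s² - 7290)/(s² + 81)³

Final answer: (270s² - 7290)/(s² + 81)³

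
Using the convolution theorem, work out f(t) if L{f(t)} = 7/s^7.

7/s^7 = (7/s)·(1/s^6) = L{7}·L{t^5/120}. By convolution, f(t) = 7*t^5/120 = ∫₀ᵗ 7·τ^5/120 dτ = 7·t^6/720

Final answer: 7·t^6/720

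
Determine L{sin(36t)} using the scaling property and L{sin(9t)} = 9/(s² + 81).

Using L{f(at)} = (1/a)F(s/a) with a=4: L{sin(36t)} = (1/4) · 9/((s/4)² + 81) = (1/4) · 9·16/(s² + 1296) = 36/(s² + 1296)

Final answer: 36/(s² + 1296)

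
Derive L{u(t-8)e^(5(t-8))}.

u(t-a)f(t-a) with f(t)=e^(5t). L{e^(5t)} = 1/(s-5). By time shift: e^(-8s)/(s-5)

Final answer: e^(-8s)/(s-5)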